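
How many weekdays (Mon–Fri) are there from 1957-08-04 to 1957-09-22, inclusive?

1957-08-04 is a Sunday.
From 1957-08-04 to 1957-09-22 is 50 days inclusive.
50 = 7 × 7 + 1, so there are 7 full weeks plus 1 extra day.
Each full week contributes 5 weekdays (Mon–Fri): 7 × 5 = 35.
The 1 extra day is Sunday — none qualify.
Total: 35 + 0 = 35.

35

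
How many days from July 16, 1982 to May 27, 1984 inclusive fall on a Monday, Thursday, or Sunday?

292

July 16, 1982 is a Friday.
The range spans 682 days (inclusive of both endpoints).
682 = 7 × 97 + 3, so there are 97 full weeks plus 3 extra days.
Each full week contributes 3 days from the set (Mon, Thu, Sun): 97 × 3 = 291.
The 3 extra days are Fri, Sat, Sun — 1 of them qualifies.
Total: 291 + 1 = 292.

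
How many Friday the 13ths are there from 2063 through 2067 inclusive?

Friday-the-13ths by year:
2063: Apr, Jul
2064: Jun
2065: Feb, Mar, Nov
2066: Aug
2067: May

8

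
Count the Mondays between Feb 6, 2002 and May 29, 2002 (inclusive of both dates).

Feb 6, 2002 is a Wednesday.
That's 113 days from start to end, counting both.
113 = 7 × 16 + 1, so there are 16 full weeks plus 1 extra day.
Each full week contributes one Monday: 16 so far.
The 1 extra day is Wed — none qualify.
Total: 16 + 0 = 16.

16 Mondays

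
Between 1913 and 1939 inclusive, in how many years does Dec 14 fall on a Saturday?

3

Day of week of December 14 in each year:
1913: Sun, 1914: Mon, 1915: Tue, 1916: Thu, 1917: Fri, 1918: Sat ✓, 1919: Sun, 1920: Tue, 1921: Wed, 1922: Thu, 1923: Fri, 1924: Sun, 1925: Mon, 1926: Tue, 1927: Wed, 1928: Fri, 1929: Sat ✓, 1930: Sun, 1931: Mon, 1932: Wed, 1933: Thu, 1934: Fri, 1935: Sat ✓, 1936: Mon, 1937: Tue, 1938: Wed, 1939: Thu
Saturdays: 1918, 1929, 1935.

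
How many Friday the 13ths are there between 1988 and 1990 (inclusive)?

Friday-the-13ths by year:
1988: May
1989: Jan, Oct
1990: Apr, Jul

5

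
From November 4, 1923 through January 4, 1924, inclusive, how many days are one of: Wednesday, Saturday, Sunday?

26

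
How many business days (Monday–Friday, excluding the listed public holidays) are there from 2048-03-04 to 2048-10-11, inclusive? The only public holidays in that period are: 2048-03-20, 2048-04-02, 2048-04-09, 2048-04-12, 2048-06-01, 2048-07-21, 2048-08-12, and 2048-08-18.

151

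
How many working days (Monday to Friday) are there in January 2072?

January 1, 2072 is a Friday.
That's 31 days from start to end, counting both.
31 = 7 × 4 + 3, so there are 4 full weeks plus 3 extra days.
Each full week contributes 5 weekdays (Mon–Fri): 4 × 5 = 20.
The 3 extra days are Friday, Saturday, Sunday — 1 of them qualifies.
Total: 20 + 1 = 21.

21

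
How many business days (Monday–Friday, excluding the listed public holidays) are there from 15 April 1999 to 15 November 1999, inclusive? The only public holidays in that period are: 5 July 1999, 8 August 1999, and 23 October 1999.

15 April 1999 is a Thursday.
That's 215 days from start to end, counting both.
215 = 7 × 30 + 5, so there are 30 full weeks plus 5 extra days.
Each full week contributes 5 weekdays (Mon–Fri): 30 × 5 = 150.
The 5 extra days are Thursday, Friday, Saturday, Sunday, Monday — 3 of them qualify.
Total: 150 + 3 = 153.
Holidays: 5 July 1999 (Mon); 8 August 1999 (Sun); 23 October 1999 (Sat).
1 of the 3 holidays fall on weekdays; the rest are weekends and were already excluded.
Business days: 153 − 1 = 152.

152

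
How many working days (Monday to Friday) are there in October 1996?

Oct 1, 1996 is a Tuesday.
That's 31 days from start to end, counting both.
31 = 7 × 4 + 3, so there are 4 full weeks plus 3 extra days.
Each full week contributes 5 weekdays (Mon–Fri): 4 × 5 = 20.
The 3 extra days are Tuesday, Wednesday, Thursday — 3 of them qualify.
Total: 20 + 3 = 23.

23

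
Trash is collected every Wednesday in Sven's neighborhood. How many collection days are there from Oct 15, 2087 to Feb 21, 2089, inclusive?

Oct 15, 2087 is a Wednesday.
That's 496 days from start to end, counting both.
496 = 7 × 70 + 6, so there are 70 full weeks plus 6 extra days.
Each full week contributes one Wednesday: 70 so far.
The 6 extra days are Wed, Thu, Fri, Sat, Sun, Mon — 1 of them qualifies.
Total: 70 + 1 = 71.

71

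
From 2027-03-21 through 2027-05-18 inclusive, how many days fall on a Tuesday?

9

2027-03-21 is a Sunday.
That's 59 days from start to end, counting both.
59 = 7 × 8 + 3, so there are 8 full weeks plus 3 extra days.
Each full week contributes one Tuesday: 8 so far.
The 3 extra days are Sun, Mon, Tue — 1 of them qualifies.
Total: 8 + 1 = 9.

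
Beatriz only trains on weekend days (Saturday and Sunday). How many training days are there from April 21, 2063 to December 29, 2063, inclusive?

April 21, 2063 is a Saturday.
The range spans 253 days (inclusive of both endpoints).
253 = 7 × 36 + 1, so there are 36 full weeks plus 1 extra day.
Each full week contributes 2 weekend days (Sat, Sun): 36 × 2 = 72.
The 1 extra day is Saturday — 1 of them qualifies.
Total: 72 + 1 = 73.

73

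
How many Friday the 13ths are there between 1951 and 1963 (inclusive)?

Friday-the-13ths by year:
1951: Apr, Jul
1952: Jun
1953: Feb, Mar, Nov
1954: Aug
1955: May
1956: Jan, Apr, Jul
1957: Sep, Dec
1958: Jun
1959: Feb, Mar, Nov
1960: May
1961: Jan, Oct
1962: Apr, Jul
1963: Sep, Dec

24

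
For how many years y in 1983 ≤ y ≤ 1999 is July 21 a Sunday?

Day of week of July 21 in each year:
1983: Thu, 1984: Sat, 1985: Sun ✓, 1986: Mon, 1987: Tue, 1988: Thu, 1989: Fri, 1990: Sat, 1991: Sun ✓, 1992: Tue, 1993: Wed, 1994: Thu, 1995: Fri, 1996: Sun ✓, 1997: Mon, 1998: Tue, 1999: Wed
Sundays: 1985, 1991, 1996.

3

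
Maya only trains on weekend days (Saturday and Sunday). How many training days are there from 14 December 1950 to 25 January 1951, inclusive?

12

14 December 1950 is a Thursday.
The range spans 43 days (inclusive of both endpoints).
43 = 7 × 6 + 1, so there are 6 full weeks plus 1 extra day.
Each full week contributes 2 weekend days (Sat, Sun): 6 × 2 = 12.
The 1 extra day is Thu — none qualify.
Total: 12 + 0 = 12.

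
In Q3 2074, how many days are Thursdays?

13

July 1, 2074 is a Sunday.
From July 1, 2074 to September 30, 2074 is 92 days inclusive.
92 = 7 × 13 + 1, so there are 13 full weeks plus 1 extra day.
Each full week contributes one Thursday: 13 so far.
The 1 extra day is Sunday — none qualify.
Total: 13 + 0 = 13.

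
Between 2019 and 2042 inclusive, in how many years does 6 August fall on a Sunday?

Day of week of August 6 in each year:
2019: Tue, 2020: Thu, 2021: Fri, 2022: Sat, 2023: Sun ✓, 2024: Tue, 2025: Wed, 2026: Thu, 2027: Fri, 2028: Sun ✓, 2029: Mon, 2030: Tue, 2031: Wed, 2032: Fri, 2033: Sat, 2034: Sun ✓, 2035: Mon, 2036: Wed, 2037: Thu, 2038: Fri, 2039: Sat, 2040: Mon, 2041: Tue, 2042: Wed
Sundays: 2023, 2028, 2034.

3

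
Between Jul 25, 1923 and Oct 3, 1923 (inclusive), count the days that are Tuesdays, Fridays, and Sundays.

Jul 25, 1923 is a Wednesday.
The range spans 71 days (inclusive of both endpoints).
71 = 7 × 10 + 1, so there are 10 full weeks plus 1 extra day.
Each full week contributes 3 days from the set (Tue, Fri, Sun): 10 × 3 = 30.
The 1 extra day is Wednesday — none qualify.
Total: 30 + 0 = 30.

30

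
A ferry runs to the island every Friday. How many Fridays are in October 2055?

5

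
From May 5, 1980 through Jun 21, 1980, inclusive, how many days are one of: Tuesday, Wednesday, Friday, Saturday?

28

May 5, 1980 is a Monday.
That's 48 days from start to end, counting both.
48 = 7 × 6 + 6, so there are 6 full weeks plus 6 extra days.
Each full week contributes 4 days from the set (Tue, Wed, Fri, Sat): 6 × 4 = 24.
The 6 extra days are Mon, Tue, Wed, Thu, Fri, Sat — 4 of them qualify.
Total: 24 + 4 = 28.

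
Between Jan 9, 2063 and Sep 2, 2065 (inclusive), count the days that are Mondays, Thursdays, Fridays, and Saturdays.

Jan 9, 2063 is a Tuesday.
The range spans 968 days (inclusive of both endpoints).
968 = 7 × 138 + 2, so there are 138 full weeks plus 2 extra days.
Each full week contributes 4 days from the set (Mon, Thu, Fri, Sat): 138 × 4 = 552.
The 2 extra days are Tue, Wed — none qualify.
Total: 552 + 0 = 552.

552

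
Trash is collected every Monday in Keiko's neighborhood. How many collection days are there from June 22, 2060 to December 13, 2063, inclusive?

June 22, 2060 is a Tuesday.
From June 22, 2060 to December 13, 2063 is 1270 days inclusive.
1270 = 7 × 181 + 3, so there are 181 full weeks plus 3 extra days.
Each full week contributes one Monday: 181 so far.
The 3 extra days are Tuesday, Wednesday, Thursday — none qualify.
Total: 181 + 0 = 181.

181 Mondays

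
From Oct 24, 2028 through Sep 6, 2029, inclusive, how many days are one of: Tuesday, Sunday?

91

Oct 24, 2028 is a Tuesday.
From Oct 24, 2028 to Sep 6, 2029 is 318 days inclusive.
318 = 7 × 45 + 3, so there are 45 full weeks plus 3 extra days.
Each full week contributes 2 days from the set (Tue, Sun): 45 × 2 = 90.
The 3 extra days are Tue, Wed, Thu — 1 of them qualifies.
Total: 90 + 1 = 91.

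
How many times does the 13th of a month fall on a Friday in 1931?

3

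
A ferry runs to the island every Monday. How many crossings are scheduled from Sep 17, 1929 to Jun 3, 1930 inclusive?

37

Sep 17, 1929 is a Tuesday.
The range spans 260 days (inclusive of both endpoints).
260 = 7 × 37 + 1, so there are 37 full weeks plus 1 extra day.
Each full week contributes one Monday: 37 so far.
The 1 extra day is Tuesday — none qualify.
Total: 37 + 0 = 37.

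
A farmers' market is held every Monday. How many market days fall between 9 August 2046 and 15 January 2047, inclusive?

9 August 2046 is a Thursday.
The range spans 160 days (inclusive of both endpoints).
160 = 7 × 22 + 6, so there are 22 full weeks plus 6 extra days.
Each full week contributes one Monday: 22 so far.
The 6 extra days are Thu, Fri, Sat, Sun, Mon, Tue — 1 of them qualifies.
Total: 22 + 1 = 23.

23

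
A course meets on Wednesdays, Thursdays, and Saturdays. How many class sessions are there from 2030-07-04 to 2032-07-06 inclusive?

314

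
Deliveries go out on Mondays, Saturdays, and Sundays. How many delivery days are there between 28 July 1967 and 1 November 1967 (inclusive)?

28 July 1967 is a Friday.
The range spans 97 days (inclusive of both endpoints).
97 = 7 × 13 + 6, so there are 13 full weeks plus 6 extra days.
Each full week contributes 3 days from the set (Mon, Sat, Sun): 13 × 3 = 39.
The 6 extra days are Fri, Sat, Sun, Mon, Tue, Wed — 3 of them qualify.
Total: 39 + 3 = 42.

42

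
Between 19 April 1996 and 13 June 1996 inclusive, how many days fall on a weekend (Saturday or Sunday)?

19 April 1996 is a Friday.
The range spans 56 days (inclusive of both endpoints).
56 = 7 × 8, so the span is exactly 8 full weeks.
Each full week contributes 2 weekend days (Sat, Sun): 8 × 2 = 16.
Total: 16.

16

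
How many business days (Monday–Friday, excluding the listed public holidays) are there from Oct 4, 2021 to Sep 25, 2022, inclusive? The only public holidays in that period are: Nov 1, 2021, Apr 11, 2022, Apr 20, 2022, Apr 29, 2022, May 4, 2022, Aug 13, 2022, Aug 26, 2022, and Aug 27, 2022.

Oct 4, 2021 is a Monday.
The range spans 357 days (inclusive of both endpoints).
357 = 7 × 51, so the span is exactly 51 full weeks.
Each full week contributes 5 weekdays (Mon–Fri): 51 × 5 = 255.
Holidays: Nov 1, 2021 (Mon); Apr 11, 2022 (Mon); Apr 20, 2022 (Wed); Apr 29, 2022 (Fri); May 4, 2022 (Wed); Aug 13, 2022 (Sat); Aug 26, 2022 (Fri); Aug 27, 2022 (Sat).
6 of the 8 holidays fall on weekdays; the rest are weekends and were already excluded.
Business days: 255 − 6 = 249.

249 business days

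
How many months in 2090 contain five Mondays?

4

A month has five Mondays exactly when Monday falls within its first (length − 28) days.
Jan: 31 days, starts Sun → 5 of Sun, Mon, Tue ✓
Feb: 28 days, starts Wed → 5 of (none)
Mar: 31 days, starts Wed → 5 of Wed, Thu, Fri
Apr: 30 days, starts Sat → 5 of Sat, Sun
May: 31 days, starts Mon → 5 of Mon, Tue, Wed ✓
Jun: 30 days, starts Thu → 5 of Thu, Fri
Jul: 31 days, starts Sat → 5 of Sat, Sun, Mon ✓
Aug: 31 days, starts Tue → 5 of Tue, Wed, Thu
Sep: 30 days, starts Fri → 5 of Fri, Sat
Oct: 31 days, starts Sun → 5 of Sun, Mon, Tue ✓
Nov: 30 days, starts Wed → 5 of Wed, Thu
Dec: 31 days, starts Fri → 5 of Fri, Sat, Sun
Months with five Mondays: Jan, May, Jul, Oct.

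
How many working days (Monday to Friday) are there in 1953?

261 weekdays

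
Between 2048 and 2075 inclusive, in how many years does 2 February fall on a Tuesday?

4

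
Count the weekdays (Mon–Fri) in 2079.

January 1, 2079 is a Sunday.
From January 1, 2079 to December 31, 2079 is 365 days inclusive.
365 = 7 × 52 + 1, so there are 52 full weeks plus 1 extra day.
Each full week contributes 5 weekdays (Mon–Fri): 52 × 5 = 260.
The 1 extra day is Sunday — none qualify.
Total: 260 + 0 = 260.

260 weekdays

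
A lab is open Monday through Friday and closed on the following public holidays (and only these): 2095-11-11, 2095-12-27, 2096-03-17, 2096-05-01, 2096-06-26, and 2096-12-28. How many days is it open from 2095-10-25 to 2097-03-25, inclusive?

365 working days

2095-10-25 is a Tuesday.
That's 518 days from start to end, counting both.
518 = 7 × 74, so the span is exactly 74 full weeks.
Each full week contributes 5 weekdays (Mon–Fri): 74 × 5 = 370.
Total: 370.
Holidays: 2095-11-11 (Fri); 2095-12-27 (Tue); 2096-03-17 (Sat); 2096-05-01 (Tue); 2096-06-26 (Tue); 2096-12-28 (Fri).
5 of the 6 holidays fall on weekdays; the rest are weekends and were already excluded.
Business days: 370 − 5 = 365.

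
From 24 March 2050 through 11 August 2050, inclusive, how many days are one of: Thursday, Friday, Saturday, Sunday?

24 March 2050 is a Thursday.
That's 141 days from start to end, counting both.
141 = 7 × 20 + 1, so there are 20 full weeks plus 1 extra day.
Each full week contributes 4 days from the set (Thu, Fri, Sat, Sun): 20 × 4 = 80.
The 1 extra day is Thursday — 1 of them qualifies.
Total: 80 + 1 = 81.

81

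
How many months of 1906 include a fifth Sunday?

A month has five Sundays exactly when Sunday falls within its first (length − 28) days.
Jan: 31 days, starts Mon → 5 of Mon, Tue, Wed
Feb: 28 days, starts Thu → 5 of (none)
Mar: 31 days, starts Thu → 5 of Thu, Fri, Sat
Apr: 30 days, starts Sun → 5 of Sun, Mon ✓
May: 31 days, starts Tue → 5 of Tue, Wed, Thu
Jun: 30 days, starts Fri → 5 of Fri, Sat
Jul: 31 days, starts Sun → 5 of Sun, Mon, Tue ✓
Aug: 31 days, starts Wed → 5 of Wed, Thu, Fri
Sep: 30 days, starts Sat → 5 of Sat, Sun ✓
Oct: 31 days, starts Mon → 5 of Mon, Tue, Wed
Nov: 30 days, starts Thu → 5 of Thu, Fri
Dec: 31 days, starts Sat → 5 of Sat, Sun, Mon ✓
Months with five Sundays: Apr, Jul, Sep, Dec.

4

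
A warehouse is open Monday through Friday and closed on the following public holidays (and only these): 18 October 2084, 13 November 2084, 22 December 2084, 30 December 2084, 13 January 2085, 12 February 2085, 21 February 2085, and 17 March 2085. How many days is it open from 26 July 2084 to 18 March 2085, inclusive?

26 July 2084 is a Wednesday.
The range spans 236 days (inclusive of both endpoints).
236 = 7 × 33 + 5, so there are 33 full weeks plus 5 extra days.
Each full week contributes 5 weekdays (Mon–Fri): 33 × 5 = 165.
The 5 extra days are Wednesday, Thursday, Friday, Saturday, Sunday — 3 of them qualify.
Total: 165 + 3 = 168.
Holidays: 18 October 2084 (Wed); 13 November 2084 (Mon); 22 December 2084 (Fri); 30 December 2084 (Sat); 13 January 2085 (Sat); 12 February 2085 (Mon); 21 February 2085 (Wed); 17 March 2085 (Sat).
5 of the 8 holidays fall on weekdays; the rest are weekends and were already excluded.
Business days: 168 − 5 = 163.

163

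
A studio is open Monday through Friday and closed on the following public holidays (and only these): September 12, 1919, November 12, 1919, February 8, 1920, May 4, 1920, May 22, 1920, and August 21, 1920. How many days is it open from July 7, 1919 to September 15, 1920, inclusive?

310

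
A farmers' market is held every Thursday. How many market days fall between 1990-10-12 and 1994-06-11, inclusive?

1990-10-12 is a Friday.
That's 1339 days from start to end, counting both.
1339 = 7 × 191 + 2, so there are 191 full weeks plus 2 extra days.
Each full week contributes one Thursday: 191 so far.
The 2 extra days are Friday, Saturday — none qualify.
Total: 191 + 0 = 191.

191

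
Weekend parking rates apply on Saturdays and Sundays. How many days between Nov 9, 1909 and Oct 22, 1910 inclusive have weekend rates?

Nov 9, 1909 is a Tuesday.
From Nov 9, 1909 to Oct 22, 1910 is 348 days inclusive.
348 = 7 × 49 + 5, so there are 49 full weeks plus 5 extra days.
Each full week contributes 2 weekend days (Sat, Sun): 49 × 2 = 98.
The 5 extra days are Tuesday, Wednesday, Thursday, Friday, Saturday — 1 of them qualifies.
Total: 98 + 1 = 99.

99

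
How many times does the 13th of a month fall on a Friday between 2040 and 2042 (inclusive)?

Friday-the-13ths by year:
2040: Jan, Apr, Jul
2041: Sep, Dec
2042: Jun

6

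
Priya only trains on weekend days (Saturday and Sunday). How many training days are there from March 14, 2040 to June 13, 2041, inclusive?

130

March 14, 2040 is a Wednesday.
That's 457 days from start to end, counting both.
457 = 7 × 65 + 2, so there are 65 full weeks plus 2 extra days.
Each full week contributes 2 weekend days (Sat, Sun): 65 × 2 = 130.
The 2 extra days are Wednesday, Thursday — none qualify.
Total: 130 + 0 = 130.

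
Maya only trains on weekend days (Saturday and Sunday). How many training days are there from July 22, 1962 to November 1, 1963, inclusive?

July 22, 1962 is a Sunday.
That's 468 days from start to end, counting both.
468 = 7 × 66 + 6, so there are 66 full weeks plus 6 extra days.
Each full week contributes 2 weekend days (Sat, Sun): 66 × 2 = 132.
The 6 extra days are Sunday, Monday, Tuesday, Wednesday, Thursday, Friday — 1 of them qualifies.
Total: 132 + 1 = 133.

133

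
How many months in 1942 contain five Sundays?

4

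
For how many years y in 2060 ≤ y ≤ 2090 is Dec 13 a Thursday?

4

Day of week of December 13 in each year:
2060: Mon, 2061: Tue, 2062: Wed, 2063: Thu ✓, 2064: Sat, 2065: Sun, 2066: Mon, 2067: Tue, 2068: Thu ✓, 2069: Fri, 2070: Sat, 2071: Sun, 2072: Tue, 2073: Wed, 2074: Thu ✓, 2075: Fri, 2076: Sun, 2077: Mon, 2078: Tue, 2079: Wed, 2080: Fri, 2081: Sat, 2082: Sun, 2083: Mon, 2084: Wed, 2085: Thu ✓, 2086: Fri, 2087: Sat, 2088: Mon, 2089: Tue, 2090: Wed
Thursdays: 2063, 2068, 2074, 2085.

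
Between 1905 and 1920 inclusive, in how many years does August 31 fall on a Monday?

Day of week of August 31 in each year:
1905: Thu, 1906: Fri, 1907: Sat, 1908: Mon ✓, 1909: Tue, 1910: Wed, 1911: Thu, 1912: Sat, 1913: Sun, 1914: Mon ✓, 1915: Tue, 1916: Thu, 1917: Fri, 1918: Sat, 1919: Sun, 1920: Tue
Mondays: 1908, 1914.

2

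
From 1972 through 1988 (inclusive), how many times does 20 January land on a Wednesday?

Day of week of January 20 in each year:
1972: Thu, 1973: Sat, 1974: Sun, 1975: Mon, 1976: Tue, 1977: Thu, 1978: Fri, 1979: Sat, 1980: Sun, 1981: Tue, 1982: Wed ✓, 1983: Thu, 1984: Fri, 1985: Sun, 1986: Mon, 1987: Tue, 1988: Wed ✓
Wednesdays: 1982, 1988.

2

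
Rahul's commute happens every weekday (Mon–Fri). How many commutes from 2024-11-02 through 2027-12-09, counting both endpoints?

809

2024-11-02 is a Saturday.
The range spans 1133 days (inclusive of both endpoints).
1133 = 7 × 161 + 6, so there are 161 full weeks plus 6 extra days.
Each full week contributes 5 weekdays (Mon–Fri): 161 × 5 = 805.
The 6 extra days are Saturday, Sunday, Monday, Tuesday, Wednesday, Thursday — 4 of them qualify.
Total: 805 + 4 = 809.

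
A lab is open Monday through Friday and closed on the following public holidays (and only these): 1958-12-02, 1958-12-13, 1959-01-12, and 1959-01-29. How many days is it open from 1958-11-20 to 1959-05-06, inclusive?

117

1958-11-20 is a Thursday.
That's 168 days from start to end, counting both.
168 = 7 × 24, so the span is exactly 24 full weeks.
Each full week contributes 5 weekdays (Mon–Fri): 24 × 5 = 120.
Holidays: 1958-12-02 (Tue); 1958-12-13 (Sat); 1959-01-12 (Mon); 1959-01-29 (Thu).
3 of the 4 holidays fall on weekdays; the rest are weekends and were already excluded.
Business days: 120 − 3 = 117.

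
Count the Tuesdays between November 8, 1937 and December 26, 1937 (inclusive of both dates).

November 8, 1937 is a Monday.
The range spans 49 days (inclusive of both endpoints).
49 = 7 × 7, so the span is exactly 7 full weeks.
Each full week contributes one Tuesday: 7 so far.

7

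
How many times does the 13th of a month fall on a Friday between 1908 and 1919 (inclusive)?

Friday-the-13ths by year:
1908: Mar, Nov
1909: Aug
1910: May
1911: Jan, Oct
1912: Sep, Dec
1913: Jun
1914: Feb, Mar, Nov
1915: Aug
1916: Oct
1917: Apr, Jul
1918: Sep, Dec
1919: Jun

19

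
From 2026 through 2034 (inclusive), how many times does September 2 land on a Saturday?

2

Day of week of September 2 in each year:
2026: Wed, 2027: Thu, 2028: Sat ✓, 2029: Sun, 2030: Mon, 2031: Tue, 2032: Thu, 2033: Fri, 2034: Sat ✓
Saturdays: 2028, 2034.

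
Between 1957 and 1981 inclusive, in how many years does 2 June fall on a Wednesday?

Day of week of June 2 in each year:
1957: Sun, 1958: Mon, 1959: Tue, 1960: Thu, 1961: Fri, 1962: Sat, 1963: Sun, 1964: Tue, 1965: Wed ✓, 1966: Thu, 1967: Fri, 1968: Sun, 1969: Mon, 1970: Tue, 1971: Wed ✓, 1972: Fri, 1973: Sat, 1974: Sun, 1975: Mon, 1976: Wed ✓, 1977: Thu, 1978: Fri, 1979: Sat, 1980: Mon, 1981: Tue
Wednesdays: 1965, 1971, 1976.

3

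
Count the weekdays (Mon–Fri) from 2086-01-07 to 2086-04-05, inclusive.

65 weekdays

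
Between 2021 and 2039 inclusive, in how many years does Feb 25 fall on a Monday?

2

Day of week of February 25 in each year:
2021: Thu, 2022: Fri, 2023: Sat, 2024: Sun, 2025: Tue, 2026: Wed, 2027: Thu, 2028: Fri, 2029: Sun, 2030: Mon ✓, 2031: Tue, 2032: Wed, 2033: Fri, 2034: Sat, 2035: Sun, 2036: Mon ✓, 2037: Wed, 2038: Thu, 2039: Fri
Mondays: 2030, 2036.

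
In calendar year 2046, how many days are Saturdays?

52

Jan 1, 2046 is a Monday.
That's 365 days from start to end, counting both.
365 = 7 × 52 + 1, so there are 52 full weeks plus 1 extra day.
Each full week contributes one Saturday: 52 so far.
The 1 extra day is Mon — none qualify.
Total: 52 + 0 = 52.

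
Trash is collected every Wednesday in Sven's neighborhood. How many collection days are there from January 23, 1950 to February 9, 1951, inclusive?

55 Wednesdays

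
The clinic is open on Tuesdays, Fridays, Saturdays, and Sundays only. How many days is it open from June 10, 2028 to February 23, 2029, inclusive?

148

June 10, 2028 is a Saturday.
That's 259 days from start to end, counting both.
259 = 7 × 37, so the span is exactly 37 full weeks.
Each full week contributes 4 days from the set (Tue, Fri, Sat, Sun): 37 × 4 = 148.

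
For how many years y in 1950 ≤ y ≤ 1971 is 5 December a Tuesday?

Day of week of December 5 in each year:
1950: Tue ✓, 1951: Wed, 1952: Fri, 1953: Sat, 1954: Sun, 1955: Mon, 1956: Wed, 1957: Thu, 1958: Fri, 1959: Sat, 1960: Mon, 1961: Tue ✓, 1962: Wed, 1963: Thu, 1964: Sat, 1965: Sun, 1966: Mon, 1967: Tue ✓, 1968: Thu, 1969: Fri, 1970: Sat, 1971: Sun
Tuesdays: 1950, 1961, 1967.

3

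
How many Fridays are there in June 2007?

June 1, 2007 is a Friday.
That's 30 days from start to end, counting both.
30 = 7 × 4 + 2, so there are 4 full weeks plus 2 extra days.
Each full week contributes one Friday: 4 so far.
The 2 extra days are Friday, Saturday — 1 of them qualifies.
Total: 4 + 1 = 5.

5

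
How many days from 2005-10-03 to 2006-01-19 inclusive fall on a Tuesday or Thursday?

32

2005-10-03 is a Monday.
The range spans 109 days (inclusive of both endpoints).
109 = 7 × 15 + 4, so there are 15 full weeks plus 4 extra days.
Each full week contributes 2 days from the set (Tue, Thu): 15 × 2 = 30.
The 4 extra days are Mon, Tue, Wed, Thu — 2 of them qualify.
Total: 30 + 2 = 32.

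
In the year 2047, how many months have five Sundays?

4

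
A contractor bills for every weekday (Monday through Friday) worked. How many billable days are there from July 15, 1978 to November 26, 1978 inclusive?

July 15, 1978 is a Saturday.
From July 15, 1978 to November 26, 1978 is 135 days inclusive.
135 = 7 × 19 + 2, so there are 19 full weeks plus 2 extra days.
Each full week contributes 5 weekdays (Mon–Fri): 19 × 5 = 95.
The 2 extra days are Sat, Sun — none qualify.
Total: 95 + 0 = 95.

95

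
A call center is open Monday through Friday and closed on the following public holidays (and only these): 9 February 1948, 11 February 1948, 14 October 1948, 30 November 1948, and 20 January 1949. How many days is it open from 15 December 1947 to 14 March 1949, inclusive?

15 December 1947 is a Monday.
That's 456 days from start to end, counting both.
456 = 7 × 65 + 1, so there are 65 full weeks plus 1 extra day.
Each full week contributes 5 weekdays (Mon–Fri): 65 × 5 = 325.
The 1 extra day is Mon — 1 of them qualifies.
Total: 325 + 1 = 326.
Holidays: 9 February 1948 (Mon); 11 February 1948 (Wed); 14 October 1948 (Thu); 30 November 1948 (Tue); 20 January 1949 (Thu).
All 5 holidays fall on weekdays, so subtract 5.
Business days: 326 − 5 = 321.

321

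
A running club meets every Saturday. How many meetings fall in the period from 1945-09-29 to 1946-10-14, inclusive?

1945-09-29 is a Saturday.
From 1945-09-29 to 1946-10-14 is 381 days inclusive.
381 = 7 × 54 + 3, so there are 54 full weeks plus 3 extra days.
Each full week contributes one Saturday: 54 so far.
The 3 extra days are Saturday, Sunday, Monday — 1 of them qualifies.
Total: 54 + 1 = 55.

55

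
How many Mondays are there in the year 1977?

52

1 January 1977 is a Saturday.
The range spans 365 days (inclusive of both endpoints).
365 = 7 × 52 + 1, so there are 52 full weeks plus 1 extra day.
Each full week contributes one Monday: 52 so far.
The 1 extra day is Sat — none qualify.
Total: 52 + 0 = 52.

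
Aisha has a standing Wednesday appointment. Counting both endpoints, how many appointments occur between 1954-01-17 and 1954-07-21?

27 Wednesdays

1954-01-17 is a Sunday.
The range spans 186 days (inclusive of both endpoints).
186 = 7 × 26 + 4, so there are 26 full weeks plus 4 extra days.
Each full week contributes one Wednesday: 26 so far.
The 4 extra days are Sun, Mon, Tue, Wed — 1 of them qualifies.
Total: 26 + 1 = 27.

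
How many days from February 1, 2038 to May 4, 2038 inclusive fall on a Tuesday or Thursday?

February 1, 2038 is a Monday.
That's 93 days from start to end, counting both.
93 = 7 × 13 + 2, so there are 13 full weeks plus 2 extra days.
Each full week contributes 2 days from the set (Tue, Thu): 13 × 2 = 26.
The 2 extra days are Mon, Tue — 1 of them qualifies.
Total: 26 + 1 = 27.

27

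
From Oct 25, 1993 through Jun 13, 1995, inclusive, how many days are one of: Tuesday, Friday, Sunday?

Oct 25, 1993 is a Monday.
That's 597 days from start to end, counting both.
597 = 7 × 85 + 2, so there are 85 full weeks plus 2 extra days.
Each full week contributes 3 days from the set (Tue, Fri, Sun): 85 × 3 = 255.
The 2 extra days are Mon, Tue — 1 of them qualifies.
Total: 255 + 1 = 256.

256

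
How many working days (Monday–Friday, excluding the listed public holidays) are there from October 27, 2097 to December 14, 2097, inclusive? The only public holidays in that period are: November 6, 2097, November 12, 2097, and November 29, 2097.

32

October 27, 2097 is a Sunday.
From October 27, 2097 to December 14, 2097 is 49 days inclusive.
49 = 7 × 7, so the span is exactly 7 full weeks.
Each full week contributes 5 weekdays (Mon–Fri): 7 × 5 = 35.
Holidays: November 6, 2097 (Wed); November 12, 2097 (Tue); November 29, 2097 (Fri).
All 3 holidays fall on weekdays, so subtract 3.
Business days: 35 − 3 = 32.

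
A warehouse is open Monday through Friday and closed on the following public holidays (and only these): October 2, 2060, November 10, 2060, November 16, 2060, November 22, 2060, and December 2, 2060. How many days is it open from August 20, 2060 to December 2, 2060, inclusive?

71

August 20, 2060 is a Friday.
From August 20, 2060 to December 2, 2060 is 105 days inclusive.
105 = 7 × 15, so the span is exactly 15 full weeks.
Each full week contributes 5 weekdays (Mon–Fri): 15 × 5 = 75.
Total: 75.
Holidays: October 2, 2060 (Sat); November 10, 2060 (Wed); November 16, 2060 (Tue); November 22, 2060 (Mon); December 2, 2060 (Thu).
4 of the 5 holidays fall on weekdays; the rest are weekends and were already excluded.
Business days: 75 − 4 = 71.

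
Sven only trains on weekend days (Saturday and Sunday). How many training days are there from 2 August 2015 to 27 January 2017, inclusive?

155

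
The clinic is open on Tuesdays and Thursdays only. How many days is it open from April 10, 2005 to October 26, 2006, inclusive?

162

April 10, 2005 is a Sunday.
From April 10, 2005 to October 26, 2006 is 565 days inclusive.
565 = 7 × 80 + 5, so there are 80 full weeks plus 5 extra days.
Each full week contributes 2 days from the set (Tue, Thu): 80 × 2 = 160.
The 5 extra days are Sunday, Monday, Tuesday, Wednesday, Thursday — 2 of them qualify.
Total: 160 + 2 = 162.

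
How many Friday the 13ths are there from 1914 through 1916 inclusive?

Friday-the-13ths by year:
1914: Feb, Mar, Nov
1915: Aug
1916: Oct

5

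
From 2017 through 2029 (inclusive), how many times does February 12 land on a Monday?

3

Day of week of February 12 in each year:
2017: Sun, 2018: Mon ✓, 2019: Tue, 2020: Wed, 2021: Fri, 2022: Sat, 2023: Sun, 2024: Mon ✓, 2025: Wed, 2026: Thu, 2027: Fri, 2028: Sat, 2029: Mon ✓
Mondays: 2018, 2024, 2029.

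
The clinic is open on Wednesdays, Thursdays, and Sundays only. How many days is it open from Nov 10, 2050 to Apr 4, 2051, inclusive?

62

Nov 10, 2050 is a Thursday.
That's 146 days from start to end, counting both.
146 = 7 × 20 + 6, so there are 20 full weeks plus 6 extra days.
Each full week contributes 3 days from the set (Wed, Thu, Sun): 20 × 3 = 60.
The 6 extra days are Thu, Fri, Sat, Sun, Mon, Tue — 2 of them qualify.
Total: 60 + 2 = 62.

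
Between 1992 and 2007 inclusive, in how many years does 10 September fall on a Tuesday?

2

Day of week of September 10 in each year:
1992: Thu, 1993: Fri, 1994: Sat, 1995: Sun, 1996: Tue ✓, 1997: Wed, 1998: Thu, 1999: Fri, 2000: Sun, 2001: Mon, 2002: Tue ✓, 2003: Wed, 2004: Fri, 2005: Sat, 2006: Sun, 2007: Mon
Tuesdays: 1996, 2002.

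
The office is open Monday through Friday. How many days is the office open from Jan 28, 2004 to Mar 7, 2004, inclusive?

Jan 28, 2004 is a Wednesday.
The range spans 40 days (inclusive of both endpoints).
40 = 7 × 5 + 5, so there are 5 full weeks plus 5 extra days.
Each full week contributes 5 weekdays (Mon–Fri): 5 × 5 = 25.
The 5 extra days are Wed, Thu, Fri, Sat, Sun — 3 of them qualify.
Total: 25 + 3 = 28.

28 weekdays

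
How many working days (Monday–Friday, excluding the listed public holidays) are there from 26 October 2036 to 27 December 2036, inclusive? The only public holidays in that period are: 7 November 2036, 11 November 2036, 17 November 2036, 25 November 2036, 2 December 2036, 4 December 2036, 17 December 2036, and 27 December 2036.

38 working days

26 October 2036 is a Sunday.
The range spans 63 days (inclusive of both endpoints).
63 = 7 × 9, so the span is exactly 9 full weeks.
Each full week contributes 5 weekdays (Mon–Fri): 9 × 5 = 45.
Total: 45.
Holidays: 7 November 2036 (Fri); 11 November 2036 (Tue); 17 November 2036 (Mon); 25 November 2036 (Tue); 2 December 2036 (Tue); 4 December 2036 (Thu); 17 December 2036 (Wed); 27 December 2036 (Sat).
7 of the 8 holidays fall on weekdays; the rest are weekends and were already excluded.
Business days: 45 − 7 = 38.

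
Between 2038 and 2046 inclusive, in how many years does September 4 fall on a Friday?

Day of week of September 4 in each year:
2038: Sat, 2039: Sun, 2040: Tue, 2041: Wed, 2042: Thu, 2043: Fri ✓, 2044: Sun, 2045: Mon, 2046: Tue
Fridays: 2043.

1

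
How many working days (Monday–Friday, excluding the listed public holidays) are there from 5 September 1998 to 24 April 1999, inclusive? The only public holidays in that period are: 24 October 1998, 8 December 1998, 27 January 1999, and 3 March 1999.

162

5 September 1998 is a Saturday.
The range spans 232 days (inclusive of both endpoints).
232 = 7 × 33 + 1, so there are 33 full weeks plus 1 extra day.
Each full week contributes 5 weekdays (Mon–Fri): 33 × 5 = 165.
The 1 extra day is Saturday — none qualify.
Total: 165 + 0 = 165.
Holidays: 24 October 1998 (Sat); 8 December 1998 (Tue); 27 January 1999 (Wed); 3 March 1999 (Wed).
3 of the 4 holidays fall on weekdays; the rest are weekends and were already excluded.
Business days: 165 − 3 = 162.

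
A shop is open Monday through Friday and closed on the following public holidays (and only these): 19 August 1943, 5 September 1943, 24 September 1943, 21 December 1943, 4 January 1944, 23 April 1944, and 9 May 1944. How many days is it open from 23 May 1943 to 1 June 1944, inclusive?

23 May 1943 is a Sunday.
From 23 May 1943 to 1 June 1944 is 376 days inclusive.
376 = 7 × 53 + 5, so there are 53 full weeks plus 5 extra days.
Each full week contributes 5 weekdays (Mon–Fri): 53 × 5 = 265.
The 5 extra days are Sunday, Monday, Tuesday, Wednesday, Thursday — 4 of them qualify.
Total: 265 + 4 = 269.
Holidays: 19 August 1943 (Thu); 5 September 1943 (Sun); 24 September 1943 (Fri); 21 December 1943 (Tue); 4 January 1944 (Tue); 23 April 1944 (Sun); 9 May 1944 (Tue).
5 of the 7 holidays fall on weekdays; the rest are weekends and were already excluded.
Business days: 269 − 5 = 264.

264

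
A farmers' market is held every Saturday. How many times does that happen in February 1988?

4

1 February 1988 is a Monday.
That's 29 days from start to end, counting both.
29 = 7 × 4 + 1, so there are 4 full weeks plus 1 extra day.
Each full week contributes one Saturday: 4 so far.
The 1 extra day is Mon — none qualify.
Total: 4 + 0 = 4.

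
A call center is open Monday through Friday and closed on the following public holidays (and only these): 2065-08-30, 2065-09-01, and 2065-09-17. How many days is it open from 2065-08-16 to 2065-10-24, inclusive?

2065-08-16 is a Sunday.
That's 70 days from start to end, counting both.
70 = 7 × 10, so the span is exactly 10 full weeks.
Each full week contributes 5 weekdays (Mon–Fri): 10 × 5 = 50.
Total: 50.
Holidays: 2065-08-30 (Sun); 2065-09-01 (Tue); 2065-09-17 (Thu).
2 of the 3 holidays fall on weekdays; the rest are weekends and were already excluded.
Business days: 50 − 2 = 48.

48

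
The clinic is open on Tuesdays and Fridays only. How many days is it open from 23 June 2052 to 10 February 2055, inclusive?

275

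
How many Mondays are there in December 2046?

5

1 December 2046 is a Saturday.
The range spans 31 days (inclusive of both endpoints).
31 = 7 × 4 + 3, so there are 4 full weeks plus 3 extra days.
Each full week contributes one Monday: 4 so far.
The 3 extra days are Sat, Sun, Mon — 1 of them qualifies.
Total: 4 + 1 = 5.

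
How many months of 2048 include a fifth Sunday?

4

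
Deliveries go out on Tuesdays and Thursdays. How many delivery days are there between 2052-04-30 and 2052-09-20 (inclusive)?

42

2052-04-30 is a Tuesday.
The range spans 144 days (inclusive of both endpoints).
144 = 7 × 20 + 4, so there are 20 full weeks plus 4 extra days.
Each full week contributes 2 days from the set (Tue, Thu): 20 × 2 = 40.
The 4 extra days are Tue, Wed, Thu, Fri — 2 of them qualify.
Total: 40 + 2 = 42.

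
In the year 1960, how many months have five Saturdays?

A month has five Saturdays exactly when Saturday falls within its first (length − 28) days.
Jan: 31 days, starts Fri → 5 of Fri, Sat, Sun ✓
Feb: 29 days, starts Mon → 5 of Mon
Mar: 31 days, starts Tue → 5 of Tue, Wed, Thu
Apr: 30 days, starts Fri → 5 of Fri, Sat ✓
May: 31 days, starts Sun → 5 of Sun, Mon, Tue
Jun: 30 days, starts Wed → 5 of Wed, Thu
Jul: 31 days, starts Fri → 5 of Fri, Sat, Sun ✓
Aug: 31 days, starts Mon → 5 of Mon, Tue, Wed
Sep: 30 days, starts Thu → 5 of Thu, Fri
Oct: 31 days, starts Sat → 5 of Sat, Sun, Mon ✓
Nov: 30 days, starts Tue → 5 of Tue, Wed
Dec: 31 days, starts Thu → 5 of Thu, Fri, Sat ✓
Months with five Saturdays: Jan, Apr, Jul, Oct, Dec.

5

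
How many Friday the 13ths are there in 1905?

2

The 13th falls on a Friday when the month's 13th has weekday Fri.
Jan 13 is Fri ✓; Feb 13 is Mon; Mar 13 is Mon; Apr 13 is Thu; May 13 is Sat; Jun 13 is Tue; Jul 13 is Thu; Aug 13 is Sun; Sep 13 is Wed; Oct 13 is Fri ✓; Nov 13 is Mon; Dec 13 is Wed.
Friday the 13ths: Jan, Oct.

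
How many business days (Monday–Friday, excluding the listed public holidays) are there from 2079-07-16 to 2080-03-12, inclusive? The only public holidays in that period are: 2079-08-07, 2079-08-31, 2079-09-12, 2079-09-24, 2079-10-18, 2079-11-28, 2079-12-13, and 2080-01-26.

165

2079-07-16 is a Sunday.
That's 241 days from start to end, counting both.
241 = 7 × 34 + 3, so there are 34 full weeks plus 3 extra days.
Each full week contributes 5 weekdays (Mon–Fri): 34 × 5 = 170.
The 3 extra days are Sun, Mon, Tue — 2 of them qualify.
Total: 170 + 2 = 172.
Holidays: 2079-08-07 (Mon); 2079-08-31 (Thu); 2079-09-12 (Tue); 2079-09-24 (Sun); 2079-10-18 (Wed); 2079-11-28 (Tue); 2079-12-13 (Wed); 2080-01-26 (Fri).
7 of the 8 holidays fall on weekdays; the rest are weekends and were already excluded.
Business days: 172 − 7 = 165.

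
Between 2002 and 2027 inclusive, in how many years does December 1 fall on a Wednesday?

Day of week of December 1 in each year:
2002: Sun, 2003: Mon, 2004: Wed ✓, 2005: Thu, 2006: Fri, 2007: Sat, 2008: Mon, 2009: Tue, 2010: Wed ✓, 2011: Thu, 2012: Sat, 2013: Sun, 2014: Mon, 2015: Tue, 2016: Thu, 2017: Fri, 2018: Sat, 2019: Sun, 2020: Tue, 2021: Wed ✓, 2022: Thu, 2023: Fri, 2024: Sun, 2025: Mon, 2026: Tue, 2027: Wed ✓
Wednesdays: 2004, 2010, 2021, 2027.

4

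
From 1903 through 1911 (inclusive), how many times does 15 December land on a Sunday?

Day of week of December 15 in each year:
1903: Tue, 1904: Thu, 1905: Fri, 1906: Sat, 1907: Sun ✓, 1908: Tue, 1909: Wed, 1910: Thu, 1911: Fri
Sundays: 1907.

1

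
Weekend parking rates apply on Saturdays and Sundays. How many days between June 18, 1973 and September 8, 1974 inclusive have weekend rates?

128

June 18, 1973 is a Monday.
The range spans 448 days (inclusive of both endpoints).
448 = 7 × 64, so the span is exactly 64 full weeks.
Each full week contributes 2 weekend days (Sat, Sun): 64 × 2 = 128.
Total: 128.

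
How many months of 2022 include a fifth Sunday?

4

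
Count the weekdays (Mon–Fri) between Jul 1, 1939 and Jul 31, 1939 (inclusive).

Jul 1, 1939 is a Saturday.
The range spans 31 days (inclusive of both endpoints).
31 = 7 × 4 + 3, so there are 4 full weeks plus 3 extra days.
Each full week contributes 5 weekdays (Mon–Fri): 4 × 5 = 20.
The 3 extra days are Sat, Sun, Mon — 1 of them qualifies.
Total: 20 + 1 = 21.

21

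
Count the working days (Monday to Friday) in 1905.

260

Jan 1, 1905 is a Sunday.
The range spans 365 days (inclusive of both endpoints).
365 = 7 × 52 + 1, so there are 52 full weeks plus 1 extra day.
Each full week contributes 5 weekdays (Mon–Fri): 52 × 5 = 260.
The 1 extra day is Sun — none qualify.
Total: 260 + 0 = 260.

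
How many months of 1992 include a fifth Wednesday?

A month has five Wednesdays exactly when Wednesday falls within its first (length − 28) days.
Jan: 31 days, starts Wed → 5 of Wed, Thu, Fri ✓
Feb: 29 days, starts Sat → 5 of Sat
Mar: 31 days, starts Sun → 5 of Sun, Mon, Tue
Apr: 30 days, starts Wed → 5 of Wed, Thu ✓
May: 31 days, starts Fri → 5 of Fri, Sat, Sun
Jun: 30 days, starts Mon → 5 of Mon, Tue
Jul: 31 days, starts Wed → 5 of Wed, Thu, Fri ✓
Aug: 31 days, starts Sat → 5 of Sat, Sun, Mon
Sep: 30 days, starts Tue → 5 of Tue, Wed ✓
Oct: 31 days, starts Thu → 5 of Thu, Fri, Sat
Nov: 30 days, starts Sun → 5 of Sun, Mon
Dec: 31 days, starts Tue → 5 of Tue, Wed, Thu ✓
Months with five Wednesdays: Jan, Apr, Jul, Sep, Dec.

5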